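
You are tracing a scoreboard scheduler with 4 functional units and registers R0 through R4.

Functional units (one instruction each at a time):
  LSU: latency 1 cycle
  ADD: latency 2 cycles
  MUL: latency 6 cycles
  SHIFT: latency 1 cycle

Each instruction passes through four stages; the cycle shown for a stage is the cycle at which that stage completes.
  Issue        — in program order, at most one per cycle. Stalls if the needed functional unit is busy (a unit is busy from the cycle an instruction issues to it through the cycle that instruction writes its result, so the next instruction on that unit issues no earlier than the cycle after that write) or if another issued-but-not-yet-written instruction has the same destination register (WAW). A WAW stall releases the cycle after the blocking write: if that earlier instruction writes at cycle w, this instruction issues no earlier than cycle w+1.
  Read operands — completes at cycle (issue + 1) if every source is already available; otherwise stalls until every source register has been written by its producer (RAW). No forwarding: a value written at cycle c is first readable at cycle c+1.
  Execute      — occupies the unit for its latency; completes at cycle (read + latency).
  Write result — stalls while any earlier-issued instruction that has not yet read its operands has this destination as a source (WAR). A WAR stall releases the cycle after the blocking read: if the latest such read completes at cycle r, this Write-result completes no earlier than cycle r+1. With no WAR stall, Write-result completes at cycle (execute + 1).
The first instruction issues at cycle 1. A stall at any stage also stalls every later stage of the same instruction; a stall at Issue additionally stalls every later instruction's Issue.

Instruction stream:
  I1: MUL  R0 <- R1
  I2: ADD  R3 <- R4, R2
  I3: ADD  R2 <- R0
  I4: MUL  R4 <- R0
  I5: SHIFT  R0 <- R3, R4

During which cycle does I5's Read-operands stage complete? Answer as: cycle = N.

c1: I1 dispatched to MUL
c2: I1 operands ready · I2 dispatched to ADD
c3: I2 operands ready
c5: I2 complete
c6: R3←I2
c7: I3 dispatched to ADD
c8: I1 complete
c9: R0←I1
c10: I3 operands ready · I4 dispatched to MUL
c11: I4 operands ready · I5 dispatched to SHIFT
c12: I3 complete
c13: R2←I3
c17: I4 complete
c18: R4←I4
c19: I5 operands ready
c20: I5 complete
c21: R0←I5

cycle = 19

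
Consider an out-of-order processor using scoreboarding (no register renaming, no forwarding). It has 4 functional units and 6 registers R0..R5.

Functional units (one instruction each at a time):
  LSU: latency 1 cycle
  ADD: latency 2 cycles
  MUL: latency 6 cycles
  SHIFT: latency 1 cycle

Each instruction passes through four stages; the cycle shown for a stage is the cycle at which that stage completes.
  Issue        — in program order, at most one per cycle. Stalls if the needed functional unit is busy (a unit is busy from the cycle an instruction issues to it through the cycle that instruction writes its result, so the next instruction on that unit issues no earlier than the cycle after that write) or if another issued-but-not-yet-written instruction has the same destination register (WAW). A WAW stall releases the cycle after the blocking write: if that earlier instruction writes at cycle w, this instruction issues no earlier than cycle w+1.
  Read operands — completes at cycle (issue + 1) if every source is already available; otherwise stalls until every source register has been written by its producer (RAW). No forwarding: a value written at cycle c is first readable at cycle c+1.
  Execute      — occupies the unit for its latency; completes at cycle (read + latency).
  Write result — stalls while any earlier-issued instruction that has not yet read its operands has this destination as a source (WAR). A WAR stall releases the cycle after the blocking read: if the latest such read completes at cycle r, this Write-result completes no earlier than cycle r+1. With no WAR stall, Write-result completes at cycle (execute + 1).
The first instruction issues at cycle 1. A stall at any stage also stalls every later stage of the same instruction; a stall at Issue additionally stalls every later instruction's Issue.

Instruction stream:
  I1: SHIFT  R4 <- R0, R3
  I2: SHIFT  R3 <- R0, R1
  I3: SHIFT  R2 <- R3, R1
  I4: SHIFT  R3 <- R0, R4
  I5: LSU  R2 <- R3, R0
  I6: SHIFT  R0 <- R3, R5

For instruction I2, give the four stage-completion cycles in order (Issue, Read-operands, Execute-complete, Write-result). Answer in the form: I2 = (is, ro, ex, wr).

I2 = (5, 6, 7, 8)

1) issue 1, read 2, done 3, write 4
2) issue 5, read 6, done 7, write 8  <struct: SHIFT busy until I1 writes@4>
3) issue 9, read 10, done 11, write 12  <struct: SHIFT busy until I2 writes@8>
4) issue 13, read 14, done 15, write 16  <struct: SHIFT busy until I3 writes@12>
5) issue 14, read 17, done 18, write 19  <RAW R3: wait I4 write@16>
6) issue 17, read 18, done 19, write 20  <struct: SHIFT busy until I4 writes@16>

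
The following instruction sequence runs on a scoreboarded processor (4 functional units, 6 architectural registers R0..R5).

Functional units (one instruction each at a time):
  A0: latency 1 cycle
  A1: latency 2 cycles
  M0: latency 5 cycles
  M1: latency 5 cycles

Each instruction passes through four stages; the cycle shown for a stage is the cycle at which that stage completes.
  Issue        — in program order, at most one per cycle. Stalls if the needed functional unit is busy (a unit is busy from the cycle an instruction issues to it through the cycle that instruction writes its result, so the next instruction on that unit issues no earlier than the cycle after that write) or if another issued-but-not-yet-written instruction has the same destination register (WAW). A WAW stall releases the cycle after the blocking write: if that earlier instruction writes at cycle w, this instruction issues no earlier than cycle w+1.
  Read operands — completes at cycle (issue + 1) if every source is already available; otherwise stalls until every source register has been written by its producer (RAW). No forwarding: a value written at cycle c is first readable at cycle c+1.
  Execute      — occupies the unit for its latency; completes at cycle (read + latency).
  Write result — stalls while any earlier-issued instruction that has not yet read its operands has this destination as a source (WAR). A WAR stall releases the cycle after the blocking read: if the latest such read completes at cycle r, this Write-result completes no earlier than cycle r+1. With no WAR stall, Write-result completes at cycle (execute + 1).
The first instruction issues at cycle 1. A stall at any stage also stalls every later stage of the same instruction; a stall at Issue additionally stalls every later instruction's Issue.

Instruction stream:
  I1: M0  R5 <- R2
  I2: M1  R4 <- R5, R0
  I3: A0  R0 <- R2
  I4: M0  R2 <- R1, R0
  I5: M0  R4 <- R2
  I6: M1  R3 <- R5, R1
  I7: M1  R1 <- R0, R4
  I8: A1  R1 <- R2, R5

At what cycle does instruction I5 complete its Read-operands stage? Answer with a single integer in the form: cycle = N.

cycle 1: I1 dispatched to M0
cycle 2: I1 operands ready; I2 dispatched to M1
cycle 3: I3 dispatched to A0
cycle 4: I3 operands ready
cycle 5: I3 complete
cycle 7: I1 complete
cycle 8: R5←I1
cycle 9: I2 operands ready; I4 dispatched to M0
cycle 10: R0←I3
cycle 11: I4 operands ready
cycle 14: I2 complete
cycle 15: R4←I2
cycle 16: I4 complete
cycle 17: R2←I4
cycle 18: I5 dispatched to M0
cycle 19: I5 operands ready; I6 dispatched to M1
cycle 20: I6 operands ready
cycle 24: I5 complete
cycle 25: R4←I5; I6 complete
cycle 26: R3←I6
cycle 27: I7 dispatched to M1
cycle 28: I7 operands ready
cycle 33: I7 complete
cycle 34: R1←I7
cycle 35: I8 dispatched to A1
cycle 36: I8 operands ready
cycle 38: I8 complete
cycle 39: R1←I8

cycle = 19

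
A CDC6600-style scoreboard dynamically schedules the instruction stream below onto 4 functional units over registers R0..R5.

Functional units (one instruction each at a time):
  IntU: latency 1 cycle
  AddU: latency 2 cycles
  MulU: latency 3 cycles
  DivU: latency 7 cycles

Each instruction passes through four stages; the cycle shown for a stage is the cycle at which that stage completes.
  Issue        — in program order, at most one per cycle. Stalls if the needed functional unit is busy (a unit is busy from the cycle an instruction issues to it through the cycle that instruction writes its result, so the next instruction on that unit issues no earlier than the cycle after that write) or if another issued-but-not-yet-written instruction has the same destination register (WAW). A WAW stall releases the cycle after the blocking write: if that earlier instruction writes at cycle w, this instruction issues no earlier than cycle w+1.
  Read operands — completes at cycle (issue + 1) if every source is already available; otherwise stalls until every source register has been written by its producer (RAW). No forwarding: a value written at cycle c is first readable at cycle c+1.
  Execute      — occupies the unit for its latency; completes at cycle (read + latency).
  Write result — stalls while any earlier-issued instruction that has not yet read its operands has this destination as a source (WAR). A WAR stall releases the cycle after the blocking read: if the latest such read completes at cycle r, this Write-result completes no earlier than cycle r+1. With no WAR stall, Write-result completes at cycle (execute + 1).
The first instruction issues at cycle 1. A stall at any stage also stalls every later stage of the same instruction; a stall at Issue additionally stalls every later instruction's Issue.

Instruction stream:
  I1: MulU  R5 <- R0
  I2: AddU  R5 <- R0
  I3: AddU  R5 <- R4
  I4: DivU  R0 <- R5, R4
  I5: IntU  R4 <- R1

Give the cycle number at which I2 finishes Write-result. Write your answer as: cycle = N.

  I1 | 1 | 2 | 5 | 6
  I2 | 7 | 8 | 10 | 11   WAW R5: wait I1 write@6
  I3 | 12 | 13 | 15 | 16   struct: AddU busy until I2 writes@11
  I4 | 13 | 17 | 24 | 25   RAW R5: wait I3 write@16
  I5 | 14 | 15 | 16 | 18   WAR R4: wait I4 read@17

cycle = 11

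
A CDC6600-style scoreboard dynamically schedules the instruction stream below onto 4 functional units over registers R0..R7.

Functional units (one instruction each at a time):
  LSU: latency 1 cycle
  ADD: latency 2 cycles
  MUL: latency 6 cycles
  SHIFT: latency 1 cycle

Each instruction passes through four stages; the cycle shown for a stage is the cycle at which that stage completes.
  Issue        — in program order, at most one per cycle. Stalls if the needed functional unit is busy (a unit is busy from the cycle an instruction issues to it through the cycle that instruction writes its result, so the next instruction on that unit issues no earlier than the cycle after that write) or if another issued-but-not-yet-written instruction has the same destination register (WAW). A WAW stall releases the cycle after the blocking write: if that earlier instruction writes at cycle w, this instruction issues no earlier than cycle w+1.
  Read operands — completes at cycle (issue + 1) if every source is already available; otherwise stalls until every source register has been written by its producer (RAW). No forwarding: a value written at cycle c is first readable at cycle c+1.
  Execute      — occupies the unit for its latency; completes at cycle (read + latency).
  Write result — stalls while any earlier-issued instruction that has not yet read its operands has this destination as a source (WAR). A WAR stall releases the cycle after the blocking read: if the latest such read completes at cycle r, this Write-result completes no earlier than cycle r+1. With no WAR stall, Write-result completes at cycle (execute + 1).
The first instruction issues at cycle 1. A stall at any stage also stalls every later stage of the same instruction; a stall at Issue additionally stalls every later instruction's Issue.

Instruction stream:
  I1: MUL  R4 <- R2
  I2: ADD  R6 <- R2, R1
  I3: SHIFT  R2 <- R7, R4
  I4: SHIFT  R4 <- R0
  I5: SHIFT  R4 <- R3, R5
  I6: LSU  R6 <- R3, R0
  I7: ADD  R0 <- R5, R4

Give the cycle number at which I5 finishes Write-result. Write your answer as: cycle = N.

  I1 | 1 | 2 | 8 | 9
  I2 | 2 | 3 | 5 | 6
  I3 | 3 | 10 | 11 | 12   RAW R4: wait I1 write@9
  I4 | 13 | 14 | 15 | 16   struct: SHIFT busy until I3 writes@12
  I5 | 17 | 18 | 19 | 20   struct: SHIFT busy until I4 writes@16
  I6 | 18 | 19 | 20 | 21
  I7 | 19 | 21 | 23 | 24   RAW R4: wait I5 write@20

cycle = 20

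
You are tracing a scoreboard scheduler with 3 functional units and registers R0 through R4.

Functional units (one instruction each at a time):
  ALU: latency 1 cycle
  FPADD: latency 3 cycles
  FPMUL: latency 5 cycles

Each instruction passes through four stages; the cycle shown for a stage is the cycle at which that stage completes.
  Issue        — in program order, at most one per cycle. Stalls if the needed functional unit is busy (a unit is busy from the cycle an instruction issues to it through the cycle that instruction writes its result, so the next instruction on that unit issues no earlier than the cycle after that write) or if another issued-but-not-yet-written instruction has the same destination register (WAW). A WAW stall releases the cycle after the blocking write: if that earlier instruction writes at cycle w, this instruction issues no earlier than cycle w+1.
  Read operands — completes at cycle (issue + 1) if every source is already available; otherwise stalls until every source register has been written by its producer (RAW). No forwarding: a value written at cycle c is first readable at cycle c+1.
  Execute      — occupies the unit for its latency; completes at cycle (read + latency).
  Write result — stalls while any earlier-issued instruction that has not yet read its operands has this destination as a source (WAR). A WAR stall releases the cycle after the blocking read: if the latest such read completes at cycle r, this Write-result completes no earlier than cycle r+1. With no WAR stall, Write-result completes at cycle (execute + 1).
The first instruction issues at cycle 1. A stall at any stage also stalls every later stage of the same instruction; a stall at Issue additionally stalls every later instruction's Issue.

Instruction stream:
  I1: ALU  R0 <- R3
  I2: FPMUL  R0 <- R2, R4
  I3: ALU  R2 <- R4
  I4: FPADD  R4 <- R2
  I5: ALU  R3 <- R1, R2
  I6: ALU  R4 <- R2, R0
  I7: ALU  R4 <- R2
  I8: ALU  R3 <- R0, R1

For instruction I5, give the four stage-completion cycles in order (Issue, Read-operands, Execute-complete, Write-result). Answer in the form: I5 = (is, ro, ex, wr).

I5 = (10, 11, 12, 13)

1) issue 1, read 2, done 3, write 4
2) issue 5, read 6, done 11, write 12  <WAW R0: wait I1 write@4>
3) issue 6, read 7, done 8, write 9
4) issue 7, read 10, done 13, write 14  <RAW R2: wait I3 write@9>
5) issue 10, read 11, done 12, write 13  <struct: ALU busy until I3 writes@9>
6) issue 15, read 16, done 17, write 18  <WAW R4: wait I4 write@14>
7) issue 19, read 20, done 21, write 22  <struct: ALU busy until I6 writes@18>
8) issue 23, read 24, done 25, write 26  <struct: ALU busy until I7 writes@22>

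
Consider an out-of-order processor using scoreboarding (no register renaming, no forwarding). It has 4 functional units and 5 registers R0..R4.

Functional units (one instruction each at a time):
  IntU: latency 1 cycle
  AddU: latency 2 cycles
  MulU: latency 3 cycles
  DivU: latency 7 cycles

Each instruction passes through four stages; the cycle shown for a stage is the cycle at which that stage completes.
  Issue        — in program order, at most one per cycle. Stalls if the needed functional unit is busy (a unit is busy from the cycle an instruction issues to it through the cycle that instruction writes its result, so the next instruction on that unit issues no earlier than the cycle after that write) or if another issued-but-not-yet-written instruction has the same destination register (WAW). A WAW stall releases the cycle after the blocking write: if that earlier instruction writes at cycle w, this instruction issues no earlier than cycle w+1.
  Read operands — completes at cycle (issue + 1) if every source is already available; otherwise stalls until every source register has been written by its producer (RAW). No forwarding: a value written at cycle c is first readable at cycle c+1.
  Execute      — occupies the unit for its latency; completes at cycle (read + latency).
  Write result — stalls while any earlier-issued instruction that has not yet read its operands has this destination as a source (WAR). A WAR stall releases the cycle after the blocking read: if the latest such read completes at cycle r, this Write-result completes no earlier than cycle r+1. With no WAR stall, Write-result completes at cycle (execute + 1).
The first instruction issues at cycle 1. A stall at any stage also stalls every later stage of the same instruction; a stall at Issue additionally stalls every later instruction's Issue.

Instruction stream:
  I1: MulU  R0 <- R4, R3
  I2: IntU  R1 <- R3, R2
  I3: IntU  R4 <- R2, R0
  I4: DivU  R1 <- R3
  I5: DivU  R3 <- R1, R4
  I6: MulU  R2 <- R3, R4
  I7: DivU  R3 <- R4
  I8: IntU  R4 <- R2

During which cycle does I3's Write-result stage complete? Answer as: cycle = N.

cycle = 9

[I1] 1/2/5/6
[I2] 2/3/4/5
[I3] 6/7/8/9  (struct: IntU busy until I2 writes@5)
[I4] 7/8/15/16
[I5] 17/18/25/26  (struct: DivU busy until I4 writes@16)
[I6] 18/27/30/31  (RAW R3: wait I5 write@26)
[I7] 27/28/35/36  (struct: DivU busy until I5 writes@26)
[I8] 28/32/33/34  (RAW R2: wait I6 write@31)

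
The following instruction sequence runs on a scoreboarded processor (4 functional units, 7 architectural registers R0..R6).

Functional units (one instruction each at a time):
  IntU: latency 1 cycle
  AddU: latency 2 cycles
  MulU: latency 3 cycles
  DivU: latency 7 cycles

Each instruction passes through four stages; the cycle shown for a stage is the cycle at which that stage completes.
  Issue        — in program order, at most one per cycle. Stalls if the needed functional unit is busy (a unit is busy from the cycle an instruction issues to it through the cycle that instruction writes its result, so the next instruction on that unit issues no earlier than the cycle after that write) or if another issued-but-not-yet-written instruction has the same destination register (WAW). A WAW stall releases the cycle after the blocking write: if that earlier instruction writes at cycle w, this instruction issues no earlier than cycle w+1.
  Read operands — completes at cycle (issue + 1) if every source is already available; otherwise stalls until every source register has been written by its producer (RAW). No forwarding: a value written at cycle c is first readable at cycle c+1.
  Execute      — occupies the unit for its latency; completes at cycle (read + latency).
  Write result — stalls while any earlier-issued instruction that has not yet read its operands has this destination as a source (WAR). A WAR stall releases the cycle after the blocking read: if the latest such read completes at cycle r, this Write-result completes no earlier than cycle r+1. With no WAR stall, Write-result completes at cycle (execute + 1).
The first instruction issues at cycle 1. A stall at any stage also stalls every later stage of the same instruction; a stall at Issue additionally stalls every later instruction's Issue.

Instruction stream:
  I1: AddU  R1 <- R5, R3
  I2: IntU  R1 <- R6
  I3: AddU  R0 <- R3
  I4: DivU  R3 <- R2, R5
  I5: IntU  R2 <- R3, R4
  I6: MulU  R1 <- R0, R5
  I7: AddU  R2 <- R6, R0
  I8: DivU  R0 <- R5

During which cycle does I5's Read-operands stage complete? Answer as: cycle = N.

c1: issue I1 (AddU)
c2: I1 read-ops
c4: I1 finished on AddU
c5: I1→R1
c6: issue I2 (IntU)
c7: I2 read-ops; issue I3 (AddU)
c8: I2 finished on IntU; I3 read-ops; issue I4 (DivU)
c9: I2→R1; I4 read-ops
c10: I3 finished on AddU; issue I5 (IntU)
c11: I3→R0; issue I6 (MulU)
c12: I6 read-ops
c15: I6 finished on MulU
c16: I4 finished on DivU; I6→R1
c17: I4→R3
c18: I5 read-ops
c19: I5 finished on IntU
c20: I5→R2
c21: issue I7 (AddU)
c22: I7 read-ops; issue I8 (DivU)
c23: I8 read-ops
c24: I7 finished on AddU
c25: I7→R2
c30: I8 finished on DivU
c31: I8→R0

cycle = 18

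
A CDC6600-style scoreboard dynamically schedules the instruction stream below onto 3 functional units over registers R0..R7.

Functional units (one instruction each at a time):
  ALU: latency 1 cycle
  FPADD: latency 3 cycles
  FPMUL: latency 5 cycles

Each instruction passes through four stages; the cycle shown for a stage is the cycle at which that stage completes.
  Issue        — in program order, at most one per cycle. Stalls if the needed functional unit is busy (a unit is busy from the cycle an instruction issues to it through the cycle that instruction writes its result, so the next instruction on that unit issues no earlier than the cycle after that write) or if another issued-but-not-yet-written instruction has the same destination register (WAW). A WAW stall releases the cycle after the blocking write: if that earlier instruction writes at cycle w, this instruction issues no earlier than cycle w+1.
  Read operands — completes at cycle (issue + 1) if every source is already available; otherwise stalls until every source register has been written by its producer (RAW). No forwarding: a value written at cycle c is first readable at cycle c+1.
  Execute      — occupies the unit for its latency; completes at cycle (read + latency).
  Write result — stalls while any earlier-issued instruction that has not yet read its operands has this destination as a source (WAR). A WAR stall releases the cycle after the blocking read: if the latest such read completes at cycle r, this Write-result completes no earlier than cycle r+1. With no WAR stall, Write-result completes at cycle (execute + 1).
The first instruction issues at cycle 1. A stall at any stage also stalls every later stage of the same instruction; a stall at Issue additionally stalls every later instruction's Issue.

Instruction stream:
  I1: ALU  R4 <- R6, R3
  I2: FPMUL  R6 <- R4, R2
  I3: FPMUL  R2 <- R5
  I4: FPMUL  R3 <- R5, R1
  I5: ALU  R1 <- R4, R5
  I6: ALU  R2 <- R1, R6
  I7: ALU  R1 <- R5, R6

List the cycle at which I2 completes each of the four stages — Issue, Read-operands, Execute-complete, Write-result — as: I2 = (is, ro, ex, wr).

I2 = (2, 5, 10, 11)

c1: I1→ALU
c2: I1 RO | I2→FPMUL
c3: I1 EX
c4: I1 WR R4
c5: I2 RO
c10: I2 EX
c11: I2 WR R6
c12: I3→FPMUL
c13: I3 RO
c18: I3 EX
c19: I3 WR R2
c20: I4→FPMUL
c21: I4 RO | I5→ALU
c22: I5 RO
c23: I5 EX
c24: I5 WR R1
c25: I6→ALU
c26: I4 EX | I6 RO
c27: I4 WR R3 | I6 EX
c28: I6 WR R2
c29: I7→ALU
c30: I7 RO
c31: I7 EX
c32: I7 WR R1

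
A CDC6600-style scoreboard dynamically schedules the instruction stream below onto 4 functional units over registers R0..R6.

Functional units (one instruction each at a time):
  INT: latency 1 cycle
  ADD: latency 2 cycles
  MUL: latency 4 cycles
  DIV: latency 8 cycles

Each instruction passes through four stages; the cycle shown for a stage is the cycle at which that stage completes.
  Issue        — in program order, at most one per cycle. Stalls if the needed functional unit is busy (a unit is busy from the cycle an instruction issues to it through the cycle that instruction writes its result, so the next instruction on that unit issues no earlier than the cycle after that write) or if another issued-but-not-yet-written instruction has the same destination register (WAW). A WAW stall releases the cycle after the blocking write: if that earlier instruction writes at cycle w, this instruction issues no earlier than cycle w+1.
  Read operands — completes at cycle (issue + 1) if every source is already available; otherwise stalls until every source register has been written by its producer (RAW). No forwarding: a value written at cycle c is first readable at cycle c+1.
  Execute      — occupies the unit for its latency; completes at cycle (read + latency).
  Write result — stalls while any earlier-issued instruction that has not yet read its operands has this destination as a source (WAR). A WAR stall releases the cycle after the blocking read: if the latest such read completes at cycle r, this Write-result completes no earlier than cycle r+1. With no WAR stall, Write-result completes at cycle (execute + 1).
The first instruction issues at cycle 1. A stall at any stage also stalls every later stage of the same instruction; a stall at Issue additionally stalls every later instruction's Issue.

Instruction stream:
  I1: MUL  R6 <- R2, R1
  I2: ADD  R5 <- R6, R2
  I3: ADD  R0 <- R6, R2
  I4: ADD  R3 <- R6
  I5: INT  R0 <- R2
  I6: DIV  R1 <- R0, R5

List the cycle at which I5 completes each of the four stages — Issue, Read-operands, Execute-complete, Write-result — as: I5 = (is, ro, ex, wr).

I5 = (18, 19, 20, 21)

[1] issue I1 (MUL)
[2] I1 read-ops, issue I2 (ADD)
[6] I1 finished on MUL
[7] I1→R6
[8] I2 read-ops
[10] I2 finished on ADD
[11] I2→R5
[12] issue I3 (ADD)
[13] I3 read-ops
[15] I3 finished on ADD
[16] I3→R0
[17] issue I4 (ADD)
[18] I4 read-ops, issue I5 (INT)
[19] I5 read-ops, issue I6 (DIV)
[20] I4 finished on ADD, I5 finished on INT
[21] I4→R3, I5→R0
[22] I6 read-ops
[30] I6 finished on DIV
[31] I6→R1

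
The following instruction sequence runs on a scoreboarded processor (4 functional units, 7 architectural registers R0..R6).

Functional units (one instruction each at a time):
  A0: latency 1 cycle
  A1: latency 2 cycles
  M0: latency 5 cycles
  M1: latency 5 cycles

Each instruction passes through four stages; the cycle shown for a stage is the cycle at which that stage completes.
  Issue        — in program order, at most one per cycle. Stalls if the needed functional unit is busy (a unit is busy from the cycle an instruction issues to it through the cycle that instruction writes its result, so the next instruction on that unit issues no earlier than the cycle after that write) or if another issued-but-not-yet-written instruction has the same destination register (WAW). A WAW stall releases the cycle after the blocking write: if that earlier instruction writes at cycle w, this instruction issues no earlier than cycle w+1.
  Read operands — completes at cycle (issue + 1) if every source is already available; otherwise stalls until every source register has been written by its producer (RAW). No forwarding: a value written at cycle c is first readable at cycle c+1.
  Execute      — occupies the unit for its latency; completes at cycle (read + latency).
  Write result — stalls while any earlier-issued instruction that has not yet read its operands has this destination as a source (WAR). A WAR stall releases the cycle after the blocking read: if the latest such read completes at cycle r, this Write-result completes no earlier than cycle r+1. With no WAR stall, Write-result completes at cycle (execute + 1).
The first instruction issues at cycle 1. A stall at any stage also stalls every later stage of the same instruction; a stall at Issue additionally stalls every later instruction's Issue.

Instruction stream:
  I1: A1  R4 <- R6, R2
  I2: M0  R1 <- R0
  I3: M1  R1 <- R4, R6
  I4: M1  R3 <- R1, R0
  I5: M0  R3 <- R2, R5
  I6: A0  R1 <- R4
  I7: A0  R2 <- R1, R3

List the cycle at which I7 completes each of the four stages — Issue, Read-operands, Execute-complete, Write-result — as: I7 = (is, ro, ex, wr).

I7 = (31, 34, 35, 36)

[1] I1→A1
[2] I1 RO, I2→M0
[3] I2 RO
[4] I1 EX
[5] I1 WR R4
[8] I2 EX
[9] I2 WR R1
[10] I3→M1
[11] I3 RO
[16] I3 EX
[17] I3 WR R1
[18] I4→M1
[19] I4 RO
[24] I4 EX
[25] I4 WR R3
[26] I5→M0
[27] I5 RO, I6→A0
[28] I6 RO
[29] I6 EX
[30] I6 WR R1
[31] I7→A0
[32] I5 EX
[33] I5 WR R3
[34] I7 RO
[35] I7 EX
[36] I7 WR R2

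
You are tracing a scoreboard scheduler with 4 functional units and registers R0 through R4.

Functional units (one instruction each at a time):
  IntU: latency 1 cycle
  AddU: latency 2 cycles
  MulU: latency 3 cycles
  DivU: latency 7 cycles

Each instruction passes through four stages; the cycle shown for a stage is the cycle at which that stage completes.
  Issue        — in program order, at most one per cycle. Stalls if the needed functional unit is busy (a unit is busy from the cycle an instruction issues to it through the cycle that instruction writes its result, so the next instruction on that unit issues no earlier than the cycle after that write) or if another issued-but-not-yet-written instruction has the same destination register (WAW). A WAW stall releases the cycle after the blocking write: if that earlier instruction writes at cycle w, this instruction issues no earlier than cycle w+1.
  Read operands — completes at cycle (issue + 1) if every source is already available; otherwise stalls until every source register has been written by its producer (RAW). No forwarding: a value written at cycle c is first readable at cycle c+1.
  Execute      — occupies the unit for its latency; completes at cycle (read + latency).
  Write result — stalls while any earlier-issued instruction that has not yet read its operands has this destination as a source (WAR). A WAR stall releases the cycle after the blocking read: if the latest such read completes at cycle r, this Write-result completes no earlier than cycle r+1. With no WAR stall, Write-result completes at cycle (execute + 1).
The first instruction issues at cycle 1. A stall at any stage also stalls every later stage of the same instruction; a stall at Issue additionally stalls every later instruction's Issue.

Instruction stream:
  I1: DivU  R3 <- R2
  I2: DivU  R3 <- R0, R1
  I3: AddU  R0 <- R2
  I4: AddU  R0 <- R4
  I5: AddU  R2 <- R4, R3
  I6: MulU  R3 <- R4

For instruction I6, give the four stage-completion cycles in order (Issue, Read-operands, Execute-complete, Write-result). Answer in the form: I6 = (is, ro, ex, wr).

c1: I1→DivU
c2: I1 RO
c9: I1 EX
c10: I1 WR R3
c11: I2→DivU
c12: I2 RO, I3→AddU
c13: I3 RO
c15: I3 EX
c16: I3 WR R0
c17: I4→AddU
c18: I4 RO
c19: I2 EX
c20: I2 WR R3, I4 EX
c21: I4 WR R0
c22: I5→AddU
c23: I5 RO, I6→MulU
c24: I6 RO
c25: I5 EX
c26: I5 WR R2
c27: I6 EX
c28: I6 WR R3

I6 = (23, 24, 27, 28)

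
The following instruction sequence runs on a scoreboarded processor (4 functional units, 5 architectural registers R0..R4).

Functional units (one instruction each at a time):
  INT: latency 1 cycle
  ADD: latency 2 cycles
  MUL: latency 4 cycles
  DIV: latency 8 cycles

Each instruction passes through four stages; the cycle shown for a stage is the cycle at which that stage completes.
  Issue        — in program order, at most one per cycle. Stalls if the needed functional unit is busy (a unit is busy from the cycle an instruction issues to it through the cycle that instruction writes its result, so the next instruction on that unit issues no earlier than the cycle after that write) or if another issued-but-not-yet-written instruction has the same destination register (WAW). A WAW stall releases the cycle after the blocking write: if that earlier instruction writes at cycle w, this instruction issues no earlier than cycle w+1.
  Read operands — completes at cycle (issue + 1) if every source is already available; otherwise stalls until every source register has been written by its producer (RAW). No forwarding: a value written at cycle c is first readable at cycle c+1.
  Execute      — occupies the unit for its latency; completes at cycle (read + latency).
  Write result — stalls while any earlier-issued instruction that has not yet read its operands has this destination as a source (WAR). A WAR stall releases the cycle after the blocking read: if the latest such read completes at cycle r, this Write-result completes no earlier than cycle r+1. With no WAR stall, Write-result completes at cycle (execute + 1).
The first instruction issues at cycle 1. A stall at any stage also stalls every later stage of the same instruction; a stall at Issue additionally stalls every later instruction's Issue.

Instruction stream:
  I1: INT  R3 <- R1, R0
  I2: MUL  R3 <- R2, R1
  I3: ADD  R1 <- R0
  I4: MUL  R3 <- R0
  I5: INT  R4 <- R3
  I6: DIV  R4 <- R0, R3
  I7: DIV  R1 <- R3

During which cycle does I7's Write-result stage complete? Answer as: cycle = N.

1) issue 1, read 2, done 3, write 4
2) issue 5, read 6, done 10, write 11  <WAW R3: wait I1 write@4>
3) issue 6, read 7, done 9, write 10
4) issue 12, read 13, done 17, write 18  <struct: MUL busy until I2 writes@11>
5) issue 13, read 19, done 20, write 21  <RAW R3: wait I4 write@18>
6) issue 22, read 23, done 31, write 32  <WAW R4: wait I5 write@21>
7) issue 33, read 34, done 42, write 43  <struct: DIV busy until I6 writes@32>

cycle = 43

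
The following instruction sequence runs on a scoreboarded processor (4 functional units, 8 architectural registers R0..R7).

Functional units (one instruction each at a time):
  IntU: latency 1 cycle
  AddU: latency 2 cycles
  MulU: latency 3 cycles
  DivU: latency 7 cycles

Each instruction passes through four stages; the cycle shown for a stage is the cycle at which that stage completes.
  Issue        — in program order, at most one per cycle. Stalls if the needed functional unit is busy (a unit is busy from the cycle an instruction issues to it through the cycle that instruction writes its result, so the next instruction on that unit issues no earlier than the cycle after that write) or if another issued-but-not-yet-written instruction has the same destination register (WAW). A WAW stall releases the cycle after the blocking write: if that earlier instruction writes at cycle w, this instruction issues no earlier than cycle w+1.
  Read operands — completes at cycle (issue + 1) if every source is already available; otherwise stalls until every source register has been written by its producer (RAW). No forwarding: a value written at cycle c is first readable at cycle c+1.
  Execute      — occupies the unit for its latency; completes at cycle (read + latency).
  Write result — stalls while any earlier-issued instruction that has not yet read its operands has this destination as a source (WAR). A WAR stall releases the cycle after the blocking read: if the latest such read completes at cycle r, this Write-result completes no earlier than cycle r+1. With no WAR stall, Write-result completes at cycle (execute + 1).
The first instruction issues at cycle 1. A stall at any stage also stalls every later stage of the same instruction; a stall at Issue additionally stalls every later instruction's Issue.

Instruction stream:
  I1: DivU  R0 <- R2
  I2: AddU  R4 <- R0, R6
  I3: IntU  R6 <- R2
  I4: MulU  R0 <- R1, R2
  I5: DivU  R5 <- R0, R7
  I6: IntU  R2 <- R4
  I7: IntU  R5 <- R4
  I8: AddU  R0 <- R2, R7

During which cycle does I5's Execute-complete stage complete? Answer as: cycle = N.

c1: issue I1 (DivU)
c2: I1 read-ops; issue I2 (AddU)
c3: issue I3 (IntU)
c4: I3 read-ops
c5: I3 finished on IntU
c9: I1 finished on DivU
c10: I1→R0
c11: I2 read-ops; issue I4 (MulU)
c12: I3→R6; I4 read-ops; issue I5 (DivU)
c13: I2 finished on AddU; issue I6 (IntU)
c14: I2→R4
c15: I4 finished on MulU; I6 read-ops
c16: I4→R0; I6 finished on IntU
c17: I5 read-ops; I6→R2
c24: I5 finished on DivU
c25: I5→R5
c26: issue I7 (IntU)
c27: I7 read-ops; issue I8 (AddU)
c28: I7 finished on IntU; I8 read-ops
c29: I7→R5
c30: I8 finished on AddU
c31: I8→R0

cycle = 24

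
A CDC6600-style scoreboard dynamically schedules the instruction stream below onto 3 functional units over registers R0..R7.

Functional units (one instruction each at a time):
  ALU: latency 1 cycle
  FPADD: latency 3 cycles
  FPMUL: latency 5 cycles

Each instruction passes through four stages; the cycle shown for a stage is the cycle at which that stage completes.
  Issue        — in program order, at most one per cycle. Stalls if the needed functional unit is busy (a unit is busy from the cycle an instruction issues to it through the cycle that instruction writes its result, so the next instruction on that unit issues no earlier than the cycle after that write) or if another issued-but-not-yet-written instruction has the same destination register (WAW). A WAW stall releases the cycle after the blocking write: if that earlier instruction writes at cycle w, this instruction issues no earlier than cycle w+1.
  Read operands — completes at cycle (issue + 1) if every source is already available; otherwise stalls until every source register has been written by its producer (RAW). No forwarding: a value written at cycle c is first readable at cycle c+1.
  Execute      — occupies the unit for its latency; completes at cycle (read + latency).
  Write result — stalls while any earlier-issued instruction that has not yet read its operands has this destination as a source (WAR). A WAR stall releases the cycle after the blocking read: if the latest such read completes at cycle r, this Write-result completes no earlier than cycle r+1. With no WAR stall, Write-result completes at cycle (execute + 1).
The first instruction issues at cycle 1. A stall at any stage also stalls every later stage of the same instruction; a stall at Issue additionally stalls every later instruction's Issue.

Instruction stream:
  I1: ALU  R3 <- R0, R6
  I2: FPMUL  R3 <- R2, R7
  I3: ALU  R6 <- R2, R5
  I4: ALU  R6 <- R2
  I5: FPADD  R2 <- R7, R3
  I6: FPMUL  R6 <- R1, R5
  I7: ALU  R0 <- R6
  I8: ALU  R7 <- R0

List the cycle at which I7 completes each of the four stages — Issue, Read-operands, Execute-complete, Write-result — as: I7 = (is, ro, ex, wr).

cycle 1: I1 issues→ALU
cycle 2: I1 reads
cycle 3: I1 exec-done
cycle 4: I1 writes R3
cycle 5: I2 issues→FPMUL
cycle 6: I2 reads | I3 issues→ALU
cycle 7: I3 reads
cycle 8: I3 exec-done
cycle 9: I3 writes R6
cycle 10: I4 issues→ALU
cycle 11: I2 exec-done | I4 reads | I5 issues→FPADD
cycle 12: I2 writes R3 | I4 exec-done
cycle 13: I4 writes R6 | I5 reads
cycle 14: I6 issues→FPMUL
cycle 15: I6 reads | I7 issues→ALU
cycle 16: I5 exec-done
cycle 17: I5 writes R2
cycle 20: I6 exec-done
cycle 21: I6 writes R6
cycle 22: I7 reads
cycle 23: I7 exec-done
cycle 24: I7 writes R0
cycle 25: I8 issues→ALU
cycle 26: I8 reads
cycle 27: I8 exec-done
cycle 28: I8 writes R7

I7 = (15, 22, 23, 24)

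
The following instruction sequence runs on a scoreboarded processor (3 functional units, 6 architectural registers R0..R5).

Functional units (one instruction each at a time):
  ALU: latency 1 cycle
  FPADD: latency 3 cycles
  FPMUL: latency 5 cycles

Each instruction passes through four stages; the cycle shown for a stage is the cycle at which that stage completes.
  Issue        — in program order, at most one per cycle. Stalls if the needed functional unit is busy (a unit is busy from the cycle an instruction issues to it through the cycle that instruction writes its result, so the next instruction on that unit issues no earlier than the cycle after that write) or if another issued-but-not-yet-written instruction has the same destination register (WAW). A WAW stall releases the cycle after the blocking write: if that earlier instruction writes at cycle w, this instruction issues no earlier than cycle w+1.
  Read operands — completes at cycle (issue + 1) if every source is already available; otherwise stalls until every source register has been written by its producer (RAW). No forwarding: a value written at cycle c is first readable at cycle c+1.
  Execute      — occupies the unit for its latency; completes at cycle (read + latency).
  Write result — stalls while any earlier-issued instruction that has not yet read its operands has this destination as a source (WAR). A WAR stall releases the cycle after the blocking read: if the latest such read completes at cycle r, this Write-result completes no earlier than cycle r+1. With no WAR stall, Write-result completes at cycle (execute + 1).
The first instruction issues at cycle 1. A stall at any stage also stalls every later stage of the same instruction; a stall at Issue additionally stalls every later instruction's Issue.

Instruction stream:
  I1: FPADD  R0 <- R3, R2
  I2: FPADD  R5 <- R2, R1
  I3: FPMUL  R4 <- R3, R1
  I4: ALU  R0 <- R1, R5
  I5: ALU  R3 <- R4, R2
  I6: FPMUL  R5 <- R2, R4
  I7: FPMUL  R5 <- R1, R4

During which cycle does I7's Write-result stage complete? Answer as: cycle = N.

I1 -> (1, 2, 5, 6)
I2 -> (7, 8, 11, 12)  // struct: FPADD busy until I1 writes@6
I3 -> (8, 9, 14, 15)
I4 -> (9, 13, 14, 15)  // RAW R5: wait I2 write@12
I5 -> (16, 17, 18, 19)  // struct: ALU busy until I4 writes@15
I6 -> (17, 18, 23, 24)
I7 -> (25, 26, 31, 32)  // struct: FPMUL busy until I6 writes@24

cycle = 32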